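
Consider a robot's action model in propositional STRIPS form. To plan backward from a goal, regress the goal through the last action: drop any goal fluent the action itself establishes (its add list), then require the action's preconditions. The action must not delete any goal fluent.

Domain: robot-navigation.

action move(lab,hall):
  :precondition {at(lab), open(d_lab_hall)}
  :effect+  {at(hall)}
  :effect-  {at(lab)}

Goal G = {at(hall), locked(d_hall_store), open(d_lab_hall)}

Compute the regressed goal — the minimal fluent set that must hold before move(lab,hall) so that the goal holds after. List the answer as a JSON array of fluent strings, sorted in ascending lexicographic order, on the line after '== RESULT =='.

Compute (G \ add) ∪ pre:
  G ∩ del = {}  (empty — regression defined)
  G \ add = {at(hall), locked(d_hall_store), open(d_lab_hall)} \ {at(hall)} = {locked(d_hall_store), open(d_lab_hall)}
  ∪ pre   = {locked(d_hall_store), open(d_lab_hall)} ∪ {at(lab), open(d_lab_hall)}
          = {at(lab), locked(d_hall_store), open(d_lab_hall)}

== RESULT ==
["at(lab)", "locked(d_hall_store)", "open(d_lab_hall)"]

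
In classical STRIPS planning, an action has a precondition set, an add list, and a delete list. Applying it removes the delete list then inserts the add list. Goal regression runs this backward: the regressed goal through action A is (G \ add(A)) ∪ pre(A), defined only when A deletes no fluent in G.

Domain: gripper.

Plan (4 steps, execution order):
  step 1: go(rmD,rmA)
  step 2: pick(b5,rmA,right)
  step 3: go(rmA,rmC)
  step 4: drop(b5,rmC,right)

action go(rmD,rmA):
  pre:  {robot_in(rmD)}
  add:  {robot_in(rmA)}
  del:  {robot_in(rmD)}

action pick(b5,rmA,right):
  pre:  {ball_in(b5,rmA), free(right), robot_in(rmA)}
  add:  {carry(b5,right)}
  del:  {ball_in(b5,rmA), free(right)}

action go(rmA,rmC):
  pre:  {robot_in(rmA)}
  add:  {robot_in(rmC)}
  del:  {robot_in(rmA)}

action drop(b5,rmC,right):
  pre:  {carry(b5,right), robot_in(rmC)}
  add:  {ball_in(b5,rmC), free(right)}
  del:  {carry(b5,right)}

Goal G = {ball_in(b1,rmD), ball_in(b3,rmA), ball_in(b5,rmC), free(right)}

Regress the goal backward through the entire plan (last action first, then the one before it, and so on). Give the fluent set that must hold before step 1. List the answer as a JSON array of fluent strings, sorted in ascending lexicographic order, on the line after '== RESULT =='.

Regress step by step:
  through step 4 (drop(b5,rmC,right)): drop {ball_in(b5,rmC), free(right)}, keep {ball_in(b1,rmD), ball_in(b3,rmA)}, require {carry(b5,right), robot_in(rmC)}
    → {ball_in(b1,rmD), ball_in(b3,rmA), carry(b5,right), robot_in(rmC)}
  through step 3 (go(rmA,rmC)): drop {robot_in(rmC)}, keep {ball_in(b1,rmD), ball_in(b3,rmA), carry(b5,right)}, require {robot_in(rmA)}
    → {ball_in(b1,rmD), ball_in(b3,rmA), carry(b5,right), robot_in(rmA)}
  through step 2 (pick(b5,rmA,right)): drop {carry(b5,right)}, keep {ball_in(b1,rmD), ball_in(b3,rmA), robot_in(rmA)}, require {ball_in(b5,rmA), free(right), robot_in(rmA)}
    → {ball_in(b1,rmD), ball_in(b3,rmA), ball_in(b5,rmA), free(right), robot_in(rmA)}
  through step 1 (go(rmD,rmA)): drop {robot_in(rmA)}, keep {ball_in(b1,rmD), ball_in(b3,rmA), ball_in(b5,rmA), free(right)}, require {robot_in(rmD)}
    → {ball_in(b1,rmD), ball_in(b3,rmA), ball_in(b5,rmA), free(right), robot_in(rmD)}

== RESULT ==
["ball_in(b1,rmD)", "ball_in(b3,rmA)", "ball_in(b5,rmA)", "free(right)", "robot_in(rmD)"]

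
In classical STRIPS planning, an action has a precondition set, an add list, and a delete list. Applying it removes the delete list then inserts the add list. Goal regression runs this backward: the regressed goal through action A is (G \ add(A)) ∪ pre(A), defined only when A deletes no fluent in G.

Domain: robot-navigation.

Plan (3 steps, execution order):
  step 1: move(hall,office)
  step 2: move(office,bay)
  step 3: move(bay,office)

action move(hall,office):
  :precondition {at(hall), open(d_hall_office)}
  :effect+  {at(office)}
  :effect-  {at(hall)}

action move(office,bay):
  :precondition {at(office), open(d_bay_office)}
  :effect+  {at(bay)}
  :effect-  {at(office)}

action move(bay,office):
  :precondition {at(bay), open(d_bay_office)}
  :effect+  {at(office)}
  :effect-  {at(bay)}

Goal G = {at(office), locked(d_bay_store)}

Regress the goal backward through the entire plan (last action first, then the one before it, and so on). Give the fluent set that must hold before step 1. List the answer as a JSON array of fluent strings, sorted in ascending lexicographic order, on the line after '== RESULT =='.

Work backward from the goal:
  through step 3 (move(bay,office)): drop {at(office)}, keep {locked(d_bay_store)}, require {at(bay), open(d_bay_office)}
    → {at(bay), locked(d_bay_store), open(d_bay_office)}
  through step 2 (move(office,bay)): drop {at(bay)}, keep {locked(d_bay_store), open(d_bay_office)}, require {at(office), open(d_bay_office)}
    → {at(office), locked(d_bay_store), open(d_bay_office)}
  through step 1 (move(hall,office)): drop {at(office)}, keep {locked(d_bay_store), open(d_bay_office)}, require {at(hall), open(d_hall_office)}
    → {at(hall), locked(d_bay_store), open(d_bay_office), open(d_hall_office)}

== RESULT ==
["at(hall)", "locked(d_bay_store)", "open(d_bay_office)", "open(d_hall_office)"]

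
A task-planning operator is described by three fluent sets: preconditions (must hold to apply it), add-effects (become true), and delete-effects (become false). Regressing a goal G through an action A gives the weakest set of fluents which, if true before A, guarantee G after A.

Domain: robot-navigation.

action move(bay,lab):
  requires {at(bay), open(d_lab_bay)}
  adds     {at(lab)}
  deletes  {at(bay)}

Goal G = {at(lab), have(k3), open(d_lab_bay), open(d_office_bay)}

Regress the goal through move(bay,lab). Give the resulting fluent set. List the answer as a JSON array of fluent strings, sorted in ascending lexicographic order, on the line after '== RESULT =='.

Regress:
  G ∩ del = {}  (empty — regression defined)
  G \ add = {at(lab), have(k3), open(d_lab_bay), open(d_office_bay)} \ {at(lab)} = {have(k3), open(d_lab_bay), open(d_office_bay)}
  ∪ pre   = {have(k3), open(d_lab_bay), open(d_office_bay)} ∪ {at(bay), open(d_lab_bay)}
          = {at(bay), have(k3), open(d_lab_bay), open(d_office_bay)}

== RESULT ==
["at(bay)", "have(k3)", "open(d_lab_bay)", "open(d_office_bay)"]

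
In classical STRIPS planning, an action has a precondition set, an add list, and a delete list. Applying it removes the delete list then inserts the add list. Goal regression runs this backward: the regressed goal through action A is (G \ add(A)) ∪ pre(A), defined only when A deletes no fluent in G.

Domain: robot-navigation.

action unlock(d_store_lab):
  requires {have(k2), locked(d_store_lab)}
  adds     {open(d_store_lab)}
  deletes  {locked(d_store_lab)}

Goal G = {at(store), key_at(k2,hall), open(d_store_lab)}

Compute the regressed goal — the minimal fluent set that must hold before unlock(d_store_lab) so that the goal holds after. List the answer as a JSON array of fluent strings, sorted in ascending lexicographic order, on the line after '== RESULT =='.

Regress:
  G ∩ del = {}  (empty — regression defined)
  G \ add = {at(store), key_at(k2,hall), open(d_store_lab)} \ {open(d_store_lab)} = {at(store), key_at(k2,hall)}
  ∪ pre   = {at(store), key_at(k2,hall)} ∪ {have(k2), locked(d_store_lab)}
          = {at(store), have(k2), key_at(k2,hall), locked(d_store_lab)}

== RESULT ==
["at(store)", "have(k2)", "key_at(k2,hall)", "locked(d_store_lab)"]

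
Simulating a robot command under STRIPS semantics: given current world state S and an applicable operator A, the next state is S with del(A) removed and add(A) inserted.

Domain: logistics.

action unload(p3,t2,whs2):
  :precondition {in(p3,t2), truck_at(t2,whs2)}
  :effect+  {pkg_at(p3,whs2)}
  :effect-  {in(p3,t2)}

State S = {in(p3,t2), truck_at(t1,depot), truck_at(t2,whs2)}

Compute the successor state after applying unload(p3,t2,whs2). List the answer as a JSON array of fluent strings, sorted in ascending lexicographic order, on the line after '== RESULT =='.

Compute (S \ del) ∪ add:
  pre ⊆ S: {in(p3,t2), truck_at(t2,whs2)} ⊆ S  — applicable
  S \ del = {truck_at(t1,depot), truck_at(t2,whs2)}
  ∪ add   = {pkg_at(p3,whs2), truck_at(t1,depot), truck_at(t2,whs2)}

== RESULT ==
["pkg_at(p3,whs2)", "truck_at(t1,depot)", "truck_at(t2,whs2)"]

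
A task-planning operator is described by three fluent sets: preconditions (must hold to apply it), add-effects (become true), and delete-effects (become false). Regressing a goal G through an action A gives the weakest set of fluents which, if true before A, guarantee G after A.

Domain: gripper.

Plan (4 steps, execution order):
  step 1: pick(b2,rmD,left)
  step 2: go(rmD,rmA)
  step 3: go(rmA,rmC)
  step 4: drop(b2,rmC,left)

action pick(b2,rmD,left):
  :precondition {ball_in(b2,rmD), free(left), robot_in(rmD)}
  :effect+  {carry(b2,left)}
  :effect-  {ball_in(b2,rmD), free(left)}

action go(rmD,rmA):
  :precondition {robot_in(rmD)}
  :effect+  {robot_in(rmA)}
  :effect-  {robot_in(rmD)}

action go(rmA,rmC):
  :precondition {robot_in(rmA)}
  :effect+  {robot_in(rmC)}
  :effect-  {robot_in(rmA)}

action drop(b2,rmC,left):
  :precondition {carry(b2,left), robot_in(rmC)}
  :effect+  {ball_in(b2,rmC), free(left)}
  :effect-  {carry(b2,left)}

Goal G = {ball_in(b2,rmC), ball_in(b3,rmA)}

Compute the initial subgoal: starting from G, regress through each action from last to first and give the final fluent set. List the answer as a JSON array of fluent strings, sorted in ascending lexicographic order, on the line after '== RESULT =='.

Work backward from the goal:
  through step 4 (drop(b2,rmC,left)): drop {ball_in(b2,rmC)}, keep {ball_in(b3,rmA)}, require {carry(b2,left), robot_in(rmC)}
    → {ball_in(b3,rmA), carry(b2,left), robot_in(rmC)}
  through step 3 (go(rmA,rmC)): drop {robot_in(rmC)}, keep {ball_in(b3,rmA), carry(b2,left)}, require {robot_in(rmA)}
    → {ball_in(b3,rmA), carry(b2,left), robot_in(rmA)}
  through step 2 (go(rmD,rmA)): drop {robot_in(rmA)}, keep {ball_in(b3,rmA), carry(b2,left)}, require {robot_in(rmD)}
    → {ball_in(b3,rmA), carry(b2,left), robot_in(rmD)}
  through step 1 (pick(b2,rmD,left)): drop {carry(b2,left)}, keep {ball_in(b3,rmA), robot_in(rmD)}, require {ball_in(b2,rmD), free(left), robot_in(rmD)}
    → {ball_in(b2,rmD), ball_in(b3,rmA), free(left), robot_in(rmD)}

== RESULT ==
["ball_in(b2,rmD)", "ball_in(b3,rmA)", "free(left)", "robot_in(rmD)"]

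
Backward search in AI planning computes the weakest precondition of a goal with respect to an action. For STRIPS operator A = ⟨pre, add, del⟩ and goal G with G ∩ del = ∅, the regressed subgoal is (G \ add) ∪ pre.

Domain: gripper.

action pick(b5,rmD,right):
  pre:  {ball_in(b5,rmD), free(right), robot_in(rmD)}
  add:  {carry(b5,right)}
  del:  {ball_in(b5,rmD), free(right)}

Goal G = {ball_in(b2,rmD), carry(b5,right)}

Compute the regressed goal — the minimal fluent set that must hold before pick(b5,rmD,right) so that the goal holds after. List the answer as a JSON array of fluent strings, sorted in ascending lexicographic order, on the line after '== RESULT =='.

Compute (G \ add) ∪ pre:
  G ∩ del = {}  (empty — regression defined)
  G \ add = {ball_in(b2,rmD), carry(b5,right)} \ {carry(b5,right)} = {ball_in(b2,rmD)}
  ∪ pre   = {ball_in(b2,rmD)} ∪ {ball_in(b5,rmD), free(right), robot_in(rmD)}
          = {ball_in(b2,rmD), ball_in(b5,rmD), free(right), robot_in(rmD)}

== RESULT ==
["ball_in(b2,rmD)", "ball_in(b5,rmD)", "free(right)", "robot_in(rmD)"]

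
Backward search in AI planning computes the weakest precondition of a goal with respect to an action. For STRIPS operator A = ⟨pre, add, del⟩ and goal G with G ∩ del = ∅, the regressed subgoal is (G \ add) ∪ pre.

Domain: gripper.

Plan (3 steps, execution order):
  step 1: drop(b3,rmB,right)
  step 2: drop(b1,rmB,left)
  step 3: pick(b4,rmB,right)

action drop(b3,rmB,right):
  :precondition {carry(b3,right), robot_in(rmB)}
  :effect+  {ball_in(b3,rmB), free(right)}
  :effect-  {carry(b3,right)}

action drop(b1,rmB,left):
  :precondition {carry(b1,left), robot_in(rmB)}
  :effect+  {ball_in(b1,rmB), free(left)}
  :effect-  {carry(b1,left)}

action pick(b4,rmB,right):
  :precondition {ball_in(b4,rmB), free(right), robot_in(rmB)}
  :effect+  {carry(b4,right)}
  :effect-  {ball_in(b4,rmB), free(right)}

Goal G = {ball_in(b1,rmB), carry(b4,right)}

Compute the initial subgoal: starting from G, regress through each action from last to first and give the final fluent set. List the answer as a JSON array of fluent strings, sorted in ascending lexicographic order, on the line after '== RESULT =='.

Work backward from the goal:
  through step 3 (pick(b4,rmB,right)): drop {carry(b4,right)}, keep {ball_in(b1,rmB)}, require {ball_in(b4,rmB), free(right), robot_in(rmB)}
    → {ball_in(b1,rmB), ball_in(b4,rmB), free(right), robot_in(rmB)}
  through step 2 (drop(b1,rmB,left)): drop {ball_in(b1,rmB)}, keep {ball_in(b4,rmB), free(right), robot_in(rmB)}, require {carry(b1,left), robot_in(rmB)}
    → {ball_in(b4,rmB), carry(b1,left), free(right), robot_in(rmB)}
  through step 1 (drop(b3,rmB,right)): drop {free(right)}, keep {ball_in(b4,rmB), carry(b1,left), robot_in(rmB)}, require {carry(b3,right), robot_in(rmB)}
    → {ball_in(b4,rmB), carry(b1,left), carry(b3,right), robot_in(rmB)}

== RESULT ==
["ball_in(b4,rmB)", "carry(b1,left)", "carry(b3,right)", "robot_in(rmB)"]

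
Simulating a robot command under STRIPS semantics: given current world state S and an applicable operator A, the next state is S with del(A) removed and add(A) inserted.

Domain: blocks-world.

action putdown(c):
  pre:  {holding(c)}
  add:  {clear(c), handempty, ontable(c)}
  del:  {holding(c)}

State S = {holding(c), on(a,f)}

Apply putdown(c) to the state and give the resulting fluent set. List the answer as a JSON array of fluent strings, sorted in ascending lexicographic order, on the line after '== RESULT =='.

Compute (S \ del) ∪ add:
  pre ⊆ S: {holding(c)} ⊆ S  — applicable
  S \ del = {on(a,f)}
  ∪ add   = {clear(c), handempty, on(a,f), ontable(c)}

== RESULT ==
["clear(c)", "handempty", "on(a,f)", "ontable(c)"]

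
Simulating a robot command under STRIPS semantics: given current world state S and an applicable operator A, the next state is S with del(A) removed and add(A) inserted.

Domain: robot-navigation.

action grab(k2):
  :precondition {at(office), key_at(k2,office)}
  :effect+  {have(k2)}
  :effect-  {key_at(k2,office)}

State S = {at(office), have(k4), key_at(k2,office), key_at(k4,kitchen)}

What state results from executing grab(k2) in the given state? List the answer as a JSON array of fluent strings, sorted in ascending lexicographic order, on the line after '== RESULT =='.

Compute (S \ del) ∪ add:
  pre ⊆ S: {at(office), key_at(k2,office)} ⊆ S  — applicable
  S \ del = {at(office), have(k4), key_at(k4,kitchen)}
  ∪ add   = {at(office), have(k2), have(k4), key_at(k4,kitchen)}

== RESULT ==
["at(office)", "have(k2)", "have(k4)", "key_at(k4,kitchen)"]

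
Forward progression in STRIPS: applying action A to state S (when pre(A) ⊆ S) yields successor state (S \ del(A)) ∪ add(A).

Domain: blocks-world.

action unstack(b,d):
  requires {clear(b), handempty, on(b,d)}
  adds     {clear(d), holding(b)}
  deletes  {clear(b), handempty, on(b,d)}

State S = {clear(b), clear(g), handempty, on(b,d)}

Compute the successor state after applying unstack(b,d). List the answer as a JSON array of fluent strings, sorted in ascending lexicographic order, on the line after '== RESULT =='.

Progress:
  pre ⊆ S: {clear(b), handempty, on(b,d)} ⊆ S  — applicable
  S \ del = {clear(g)}
  ∪ add   = {clear(d), clear(g), holding(b)}

== RESULT ==
["clear(d)", "clear(g)", "holding(b)"]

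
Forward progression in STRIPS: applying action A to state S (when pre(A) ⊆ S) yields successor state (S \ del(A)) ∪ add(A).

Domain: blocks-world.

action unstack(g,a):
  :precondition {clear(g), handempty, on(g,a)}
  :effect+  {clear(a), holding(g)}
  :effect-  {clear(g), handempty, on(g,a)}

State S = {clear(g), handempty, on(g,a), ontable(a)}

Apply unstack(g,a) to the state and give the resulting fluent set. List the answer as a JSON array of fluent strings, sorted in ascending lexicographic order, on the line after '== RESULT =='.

Compute (S \ del) ∪ add:
  pre ⊆ S: {clear(g), handempty, on(g,a)} ⊆ S  — applicable
  S \ del = {ontable(a)}
  ∪ add   = {clear(a), holding(g), ontable(a)}

== RESULT ==
["clear(a)", "holding(g)", "ontable(a)"]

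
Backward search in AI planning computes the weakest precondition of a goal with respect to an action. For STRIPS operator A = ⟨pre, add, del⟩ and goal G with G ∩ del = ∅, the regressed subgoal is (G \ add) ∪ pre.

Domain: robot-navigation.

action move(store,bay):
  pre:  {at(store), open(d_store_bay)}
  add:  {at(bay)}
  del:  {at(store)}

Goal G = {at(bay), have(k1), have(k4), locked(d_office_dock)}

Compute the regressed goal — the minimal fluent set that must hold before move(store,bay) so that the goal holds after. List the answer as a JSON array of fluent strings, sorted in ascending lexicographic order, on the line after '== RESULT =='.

Regress:
  G ∩ del = {}  (empty — regression defined)
  G \ add = {at(bay), have(k1), have(k4), locked(d_office_dock)} \ {at(bay)} = {have(k1), have(k4), locked(d_office_dock)}
  ∪ pre   = {have(k1), have(k4), locked(d_office_dock)} ∪ {at(store), open(d_store_bay)}
          = {at(store), have(k1), have(k4), locked(d_office_dock), open(d_store_bay)}

== RESULT ==
["at(store)", "have(k1)", "have(k4)", "locked(d_office_dock)", "open(d_store_bay)"]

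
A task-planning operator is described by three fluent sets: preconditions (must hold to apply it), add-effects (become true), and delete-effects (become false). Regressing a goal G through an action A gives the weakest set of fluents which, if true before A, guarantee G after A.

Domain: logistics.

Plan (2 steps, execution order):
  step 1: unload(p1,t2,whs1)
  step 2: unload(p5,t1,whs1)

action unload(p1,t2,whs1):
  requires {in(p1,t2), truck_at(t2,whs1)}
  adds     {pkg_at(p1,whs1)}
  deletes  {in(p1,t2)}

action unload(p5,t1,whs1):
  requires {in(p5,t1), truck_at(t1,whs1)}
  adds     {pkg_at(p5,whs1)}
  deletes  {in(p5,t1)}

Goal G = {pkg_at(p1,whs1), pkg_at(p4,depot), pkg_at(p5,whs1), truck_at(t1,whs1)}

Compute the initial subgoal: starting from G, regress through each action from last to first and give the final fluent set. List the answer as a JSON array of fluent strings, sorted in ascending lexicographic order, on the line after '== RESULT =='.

Regress step by step:
  through step 2 (unload(p5,t1,whs1)): drop {pkg_at(p5,whs1)}, keep {pkg_at(p1,whs1), pkg_at(p4,depot), truck_at(t1,whs1)}, require {in(p5,t1), truck_at(t1,whs1)}
    → {in(p5,t1), pkg_at(p1,whs1), pkg_at(p4,depot), truck_at(t1,whs1)}
  through step 1 (unload(p1,t2,whs1)): drop {pkg_at(p1,whs1)}, keep {in(p5,t1), pkg_at(p4,depot), truck_at(t1,whs1)}, require {in(p1,t2), truck_at(t2,whs1)}
    → {in(p1,t2), in(p5,t1), pkg_at(p4,depot), truck_at(t1,whs1), truck_at(t2,whs1)}

== RESULT ==
["in(p1,t2)", "in(p5,t1)", "pkg_at(p4,depot)", "truck_at(t1,whs1)", "truck_at(t2,whs1)"]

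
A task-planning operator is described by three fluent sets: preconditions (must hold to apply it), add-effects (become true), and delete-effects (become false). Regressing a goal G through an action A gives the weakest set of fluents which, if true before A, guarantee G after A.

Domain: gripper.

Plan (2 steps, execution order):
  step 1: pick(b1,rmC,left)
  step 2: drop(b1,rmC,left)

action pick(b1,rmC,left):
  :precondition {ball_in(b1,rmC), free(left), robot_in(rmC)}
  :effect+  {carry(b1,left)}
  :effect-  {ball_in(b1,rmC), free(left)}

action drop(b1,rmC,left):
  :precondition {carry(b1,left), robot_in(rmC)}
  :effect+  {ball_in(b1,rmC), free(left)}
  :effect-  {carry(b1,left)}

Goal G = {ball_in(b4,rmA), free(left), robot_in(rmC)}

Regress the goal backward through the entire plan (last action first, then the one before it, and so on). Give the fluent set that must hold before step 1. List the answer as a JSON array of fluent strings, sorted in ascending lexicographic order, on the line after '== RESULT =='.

Regress step by step:
  through step 2 (drop(b1,rmC,left)): drop {free(left)}, keep {ball_in(b4,rmA), robot_in(rmC)}, require {carry(b1,left), robot_in(rmC)}
    → {ball_in(b4,rmA), carry(b1,left), robot_in(rmC)}
  through step 1 (pick(b1,rmC,left)): drop {carry(b1,left)}, keep {ball_in(b4,rmA), robot_in(rmC)}, require {ball_in(b1,rmC), free(left), robot_in(rmC)}
    → {ball_in(b1,rmC), ball_in(b4,rmA), free(left), robot_in(rmC)}

== RESULT ==
["ball_in(b1,rmC)", "ball_in(b4,rmA)", "free(left)", "robot_in(rmC)"]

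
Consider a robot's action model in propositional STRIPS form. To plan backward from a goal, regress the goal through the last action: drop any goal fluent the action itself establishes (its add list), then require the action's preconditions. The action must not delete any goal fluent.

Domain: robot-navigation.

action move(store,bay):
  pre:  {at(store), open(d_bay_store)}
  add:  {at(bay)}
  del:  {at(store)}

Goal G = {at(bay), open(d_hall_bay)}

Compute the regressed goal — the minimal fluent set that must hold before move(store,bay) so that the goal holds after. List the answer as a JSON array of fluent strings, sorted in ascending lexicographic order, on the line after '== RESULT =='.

Compute (G \ add) ∪ pre:
  G ∩ del = {}  (empty — regression defined)
  G \ add = {at(bay), open(d_hall_bay)} \ {at(bay)} = {open(d_hall_bay)}
  ∪ pre   = {open(d_hall_bay)} ∪ {at(store), open(d_bay_store)}
          = {at(store), open(d_bay_store), open(d_hall_bay)}

== RESULT ==
["at(store)", "open(d_bay_store)", "open(d_hall_bay)"]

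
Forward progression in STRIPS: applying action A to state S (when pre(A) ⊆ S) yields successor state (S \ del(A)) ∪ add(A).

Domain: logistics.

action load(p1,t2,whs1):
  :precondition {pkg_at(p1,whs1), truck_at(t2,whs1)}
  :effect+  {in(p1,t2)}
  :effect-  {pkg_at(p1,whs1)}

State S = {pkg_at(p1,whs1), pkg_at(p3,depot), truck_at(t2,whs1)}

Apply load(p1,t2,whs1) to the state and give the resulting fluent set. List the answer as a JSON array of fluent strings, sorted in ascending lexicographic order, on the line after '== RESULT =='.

Compute (S \ del) ∪ add:
  pre ⊆ S: {pkg_at(p1,whs1), truck_at(t2,whs1)} ⊆ S  — applicable
  S \ del = {pkg_at(p3,depot), truck_at(t2,whs1)}
  ∪ add   = {in(p1,t2), pkg_at(p3,depot), truck_at(t2,whs1)}

== RESULT ==
["in(p1,t2)", "pkg_at(p3,depot)", "truck_at(t2,whs1)"]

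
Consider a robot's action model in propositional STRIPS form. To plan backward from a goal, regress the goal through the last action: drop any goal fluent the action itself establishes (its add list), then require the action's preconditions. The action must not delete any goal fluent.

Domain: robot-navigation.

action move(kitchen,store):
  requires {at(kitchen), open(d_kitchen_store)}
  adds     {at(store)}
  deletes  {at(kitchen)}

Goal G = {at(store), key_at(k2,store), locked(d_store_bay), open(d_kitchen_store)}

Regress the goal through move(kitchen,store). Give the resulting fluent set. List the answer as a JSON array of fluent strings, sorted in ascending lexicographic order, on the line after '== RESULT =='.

Regress:
  G ∩ del = {}  (empty — regression defined)
  G \ add = {at(store), key_at(k2,store), locked(d_store_bay), open(d_kitchen_store)} \ {at(store)} = {key_at(k2,store), locked(d_store_bay), open(d_kitchen_store)}
  ∪ pre   = {key_at(k2,store), locked(d_store_bay), open(d_kitchen_store)} ∪ {at(kitchen), open(d_kitchen_store)}
          = {at(kitchen), key_at(k2,store), locked(d_store_bay), open(d_kitchen_store)}

== RESULT ==
["at(kitchen)", "key_at(k2,store)", "locked(d_store_bay)", "open(d_kitchen_store)"]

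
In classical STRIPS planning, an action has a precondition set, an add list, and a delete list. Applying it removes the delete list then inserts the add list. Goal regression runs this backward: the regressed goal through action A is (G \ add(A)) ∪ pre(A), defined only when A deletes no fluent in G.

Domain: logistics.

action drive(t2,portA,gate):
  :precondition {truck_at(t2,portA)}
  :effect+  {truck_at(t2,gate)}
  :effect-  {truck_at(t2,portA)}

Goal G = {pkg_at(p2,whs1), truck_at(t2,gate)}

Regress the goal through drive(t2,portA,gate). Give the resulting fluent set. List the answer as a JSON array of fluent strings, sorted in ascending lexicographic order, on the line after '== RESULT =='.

Compute (G \ add) ∪ pre:
  G ∩ del = {}  (empty — regression defined)
  G \ add = {pkg_at(p2,whs1), truck_at(t2,gate)} \ {truck_at(t2,gate)} = {pkg_at(p2,whs1)}
  ∪ pre   = {pkg_at(p2,whs1)} ∪ {truck_at(t2,portA)}
          = {pkg_at(p2,whs1), truck_at(t2,portA)}

== RESULT ==
["pkg_at(p2,whs1)", "truck_at(t2,portA)"]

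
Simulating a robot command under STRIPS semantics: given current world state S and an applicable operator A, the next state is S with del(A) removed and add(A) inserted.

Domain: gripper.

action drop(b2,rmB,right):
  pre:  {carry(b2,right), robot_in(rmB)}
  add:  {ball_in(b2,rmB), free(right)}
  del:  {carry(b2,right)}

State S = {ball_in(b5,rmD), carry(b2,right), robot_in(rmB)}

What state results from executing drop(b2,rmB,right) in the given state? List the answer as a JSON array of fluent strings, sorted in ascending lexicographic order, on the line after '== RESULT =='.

Progress:
  pre ⊆ S: {carry(b2,right), robot_in(rmB)} ⊆ S  — applicable
  S \ del = {ball_in(b5,rmD), robot_in(rmB)}
  ∪ add   = {ball_in(b2,rmB), ball_in(b5,rmD), free(right), robot_in(rmB)}

== RESULT ==
["ball_in(b2,rmB)", "ball_in(b5,rmD)", "free(right)", "robot_in(rmB)"]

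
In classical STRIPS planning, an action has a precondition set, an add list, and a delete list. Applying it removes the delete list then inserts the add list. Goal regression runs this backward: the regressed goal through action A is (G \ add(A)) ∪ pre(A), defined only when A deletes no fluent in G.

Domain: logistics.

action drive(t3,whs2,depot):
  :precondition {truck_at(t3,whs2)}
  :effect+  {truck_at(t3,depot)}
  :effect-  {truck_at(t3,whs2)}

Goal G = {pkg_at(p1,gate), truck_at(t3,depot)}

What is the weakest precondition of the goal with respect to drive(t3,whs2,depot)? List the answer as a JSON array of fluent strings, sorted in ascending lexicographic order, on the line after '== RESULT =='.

Compute (G \ add) ∪ pre:
  G ∩ del = {}  (empty — regression defined)
  G \ add = {pkg_at(p1,gate), truck_at(t3,depot)} \ {truck_at(t3,depot)} = {pkg_at(p1,gate)}
  ∪ pre   = {pkg_at(p1,gate)} ∪ {truck_at(t3,whs2)}
          = {pkg_at(p1,gate), truck_at(t3,whs2)}

== RESULT ==
["pkg_at(p1,gate)", "truck_at(t3,whs2)"]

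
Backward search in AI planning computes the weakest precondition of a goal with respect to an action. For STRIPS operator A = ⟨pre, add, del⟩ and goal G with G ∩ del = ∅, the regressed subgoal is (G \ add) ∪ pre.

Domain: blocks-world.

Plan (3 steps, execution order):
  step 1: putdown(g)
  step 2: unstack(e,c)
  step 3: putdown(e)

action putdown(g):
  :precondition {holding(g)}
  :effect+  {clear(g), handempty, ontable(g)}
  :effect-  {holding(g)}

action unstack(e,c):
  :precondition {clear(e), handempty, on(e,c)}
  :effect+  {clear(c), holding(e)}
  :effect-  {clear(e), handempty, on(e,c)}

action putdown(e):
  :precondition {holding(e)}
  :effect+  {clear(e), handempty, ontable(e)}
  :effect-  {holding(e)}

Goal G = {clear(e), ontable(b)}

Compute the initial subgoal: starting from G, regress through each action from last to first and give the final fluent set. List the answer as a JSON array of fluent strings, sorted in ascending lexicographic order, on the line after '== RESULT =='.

Work backward from the goal:
  through step 3 (putdown(e)): drop {clear(e)}, keep {ontable(b)}, require {holding(e)}
    → {holding(e), ontable(b)}
  through step 2 (unstack(e,c)): drop {holding(e)}, keep {ontable(b)}, require {clear(e), handempty, on(e,c)}
    → {clear(e), handempty, on(e,c), ontable(b)}
  through step 1 (putdown(g)): drop {handempty}, keep {clear(e), on(e,c), ontable(b)}, require {holding(g)}
    → {clear(e), holding(g), on(e,c), ontable(b)}

== RESULT ==
["clear(e)", "holding(g)", "on(e,c)", "ontable(b)"]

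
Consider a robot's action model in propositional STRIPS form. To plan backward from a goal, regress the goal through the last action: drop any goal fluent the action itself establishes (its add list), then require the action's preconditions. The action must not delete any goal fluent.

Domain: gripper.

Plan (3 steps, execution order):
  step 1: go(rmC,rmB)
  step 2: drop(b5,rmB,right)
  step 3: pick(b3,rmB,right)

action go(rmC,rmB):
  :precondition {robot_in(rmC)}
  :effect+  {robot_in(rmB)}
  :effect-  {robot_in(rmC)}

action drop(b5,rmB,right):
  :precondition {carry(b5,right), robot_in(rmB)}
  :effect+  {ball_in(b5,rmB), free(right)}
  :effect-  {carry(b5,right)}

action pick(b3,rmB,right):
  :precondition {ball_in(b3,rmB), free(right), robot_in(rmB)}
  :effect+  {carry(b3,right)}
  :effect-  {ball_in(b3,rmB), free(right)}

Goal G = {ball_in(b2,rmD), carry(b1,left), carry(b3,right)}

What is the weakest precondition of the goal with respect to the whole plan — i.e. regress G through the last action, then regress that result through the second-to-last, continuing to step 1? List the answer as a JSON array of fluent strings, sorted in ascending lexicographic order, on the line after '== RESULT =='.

Regress step by step:
  through step 3 (pick(b3,rmB,right)): drop {carry(b3,right)}, keep {ball_in(b2,rmD), carry(b1,left)}, require {ball_in(b3,rmB), free(right), robot_in(rmB)}
    → {ball_in(b2,rmD), ball_in(b3,rmB), carry(b1,left), free(right), robot_in(rmB)}
  through step 2 (drop(b5,rmB,right)): drop {free(right)}, keep {ball_in(b2,rmD), ball_in(b3,rmB), carry(b1,left), robot_in(rmB)}, require {carry(b5,right), robot_in(rmB)}
    → {ball_in(b2,rmD), ball_in(b3,rmB), carry(b1,left), carry(b5,right), robot_in(rmB)}
  through step 1 (go(rmC,rmB)): drop {robot_in(rmB)}, keep {ball_in(b2,rmD), ball_in(b3,rmB), carry(b1,left), carry(b5,right)}, require {robot_in(rmC)}
    → {ball_in(b2,rmD), ball_in(b3,rmB), carry(b1,left), carry(b5,right), robot_in(rmC)}

== RESULT ==
["ball_in(b2,rmD)", "ball_in(b3,rmB)", "carry(b1,left)", "carry(b5,right)", "robot_in(rmC)"]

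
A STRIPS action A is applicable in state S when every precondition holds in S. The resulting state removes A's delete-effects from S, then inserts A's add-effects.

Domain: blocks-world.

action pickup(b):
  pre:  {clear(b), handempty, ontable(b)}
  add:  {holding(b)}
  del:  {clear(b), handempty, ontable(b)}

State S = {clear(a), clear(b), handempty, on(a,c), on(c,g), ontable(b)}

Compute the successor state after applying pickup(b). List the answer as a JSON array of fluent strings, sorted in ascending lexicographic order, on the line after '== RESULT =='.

Progress:
  pre ⊆ S: {clear(b), handempty, ontable(b)} ⊆ S  — applicable
  S \ del = {clear(a), on(a,c), on(c,g)}
  ∪ add   = {clear(a), holding(b), on(a,c), on(c,g)}

== RESULT ==
["clear(a)", "holding(b)", "on(a,c)", "on(c,g)"]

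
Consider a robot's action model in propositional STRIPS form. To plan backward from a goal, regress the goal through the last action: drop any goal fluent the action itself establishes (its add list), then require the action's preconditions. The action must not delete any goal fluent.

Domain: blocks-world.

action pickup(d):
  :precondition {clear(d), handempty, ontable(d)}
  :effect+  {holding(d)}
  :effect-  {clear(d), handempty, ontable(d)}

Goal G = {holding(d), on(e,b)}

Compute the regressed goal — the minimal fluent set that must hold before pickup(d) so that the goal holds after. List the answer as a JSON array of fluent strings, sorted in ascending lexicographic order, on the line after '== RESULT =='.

Compute (G \ add) ∪ pre:
  G ∩ del = {}  (empty — regression defined)
  G \ add = {holding(d), on(e,b)} \ {holding(d)} = {on(e,b)}
  ∪ pre   = {on(e,b)} ∪ {clear(d), handempty, ontable(d)}
          = {clear(d), handempty, on(e,b), ontable(d)}

== RESULT ==
["clear(d)", "handempty", "on(e,b)", "ontable(d)"]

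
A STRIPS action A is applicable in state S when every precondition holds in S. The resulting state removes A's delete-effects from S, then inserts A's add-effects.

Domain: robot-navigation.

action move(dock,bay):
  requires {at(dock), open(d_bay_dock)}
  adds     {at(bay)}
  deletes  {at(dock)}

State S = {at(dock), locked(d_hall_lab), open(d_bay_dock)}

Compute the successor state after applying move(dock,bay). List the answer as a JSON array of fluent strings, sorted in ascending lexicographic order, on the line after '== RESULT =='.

Compute (S \ del) ∪ add:
  pre ⊆ S: {at(dock), open(d_bay_dock)} ⊆ S  — applicable
  S \ del = {locked(d_hall_lab), open(d_bay_dock)}
  ∪ add   = {at(bay), locked(d_hall_lab), open(d_bay_dock)}

== RESULT ==
["at(bay)", "locked(d_hall_lab)", "open(d_bay_dock)"]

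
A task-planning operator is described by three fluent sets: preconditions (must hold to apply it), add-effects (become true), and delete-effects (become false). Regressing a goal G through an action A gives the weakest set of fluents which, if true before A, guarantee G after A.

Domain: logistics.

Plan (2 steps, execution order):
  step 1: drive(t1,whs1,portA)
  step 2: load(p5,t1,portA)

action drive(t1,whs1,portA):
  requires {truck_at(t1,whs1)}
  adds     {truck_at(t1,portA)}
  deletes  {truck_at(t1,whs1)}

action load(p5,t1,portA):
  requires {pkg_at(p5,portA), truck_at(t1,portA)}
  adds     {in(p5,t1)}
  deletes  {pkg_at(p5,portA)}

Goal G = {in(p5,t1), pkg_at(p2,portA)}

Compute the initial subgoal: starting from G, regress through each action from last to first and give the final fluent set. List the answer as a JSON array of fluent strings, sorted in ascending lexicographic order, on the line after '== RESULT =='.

Work backward from the goal:
  through step 2 (load(p5,t1,portA)): drop {in(p5,t1)}, keep {pkg_at(p2,portA)}, require {pkg_at(p5,portA), truck_at(t1,portA)}
    → {pkg_at(p2,portA), pkg_at(p5,portA), truck_at(t1,portA)}
  through step 1 (drive(t1,whs1,portA)): drop {truck_at(t1,portA)}, keep {pkg_at(p2,portA), pkg_at(p5,portA)}, require {truck_at(t1,whs1)}
    → {pkg_at(p2,portA), pkg_at(p5,portA), truck_at(t1,whs1)}

== RESULT ==
["pkg_at(p2,portA)", "pkg_at(p5,portA)", "truck_at(t1,whs1)"]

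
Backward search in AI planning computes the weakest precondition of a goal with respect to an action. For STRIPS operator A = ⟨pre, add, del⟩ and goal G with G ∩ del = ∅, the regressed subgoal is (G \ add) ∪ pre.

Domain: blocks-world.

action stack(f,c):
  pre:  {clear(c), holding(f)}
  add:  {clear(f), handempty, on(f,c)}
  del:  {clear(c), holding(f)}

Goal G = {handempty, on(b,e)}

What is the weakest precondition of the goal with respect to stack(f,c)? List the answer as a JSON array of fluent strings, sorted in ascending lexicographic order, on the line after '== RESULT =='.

Regress:
  G ∩ del = {}  (empty — regression defined)
  G \ add = {handempty, on(b,e)} \ {clear(f), handempty, on(f,c)} = {on(b,e)}
  ∪ pre   = {on(b,e)} ∪ {clear(c), holding(f)}
          = {clear(c), holding(f), on(b,e)}

== RESULT ==
["clear(c)", "holding(f)", "on(b,e)"]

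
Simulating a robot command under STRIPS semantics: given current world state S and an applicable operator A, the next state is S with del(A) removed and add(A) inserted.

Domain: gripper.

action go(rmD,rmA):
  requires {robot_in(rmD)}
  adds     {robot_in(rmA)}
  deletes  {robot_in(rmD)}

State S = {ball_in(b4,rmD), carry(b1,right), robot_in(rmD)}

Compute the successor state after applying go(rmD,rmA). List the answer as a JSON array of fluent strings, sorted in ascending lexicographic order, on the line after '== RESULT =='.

Progress:
  pre ⊆ S: {robot_in(rmD)} ⊆ S  — applicable
  S \ del = {ball_in(b4,rmD), carry(b1,right)}
  ∪ add   = {ball_in(b4,rmD), carry(b1,right), robot_in(rmA)}

== RESULT ==
["ball_in(b4,rmD)", "carry(b1,right)", "robot_in(rmA)"]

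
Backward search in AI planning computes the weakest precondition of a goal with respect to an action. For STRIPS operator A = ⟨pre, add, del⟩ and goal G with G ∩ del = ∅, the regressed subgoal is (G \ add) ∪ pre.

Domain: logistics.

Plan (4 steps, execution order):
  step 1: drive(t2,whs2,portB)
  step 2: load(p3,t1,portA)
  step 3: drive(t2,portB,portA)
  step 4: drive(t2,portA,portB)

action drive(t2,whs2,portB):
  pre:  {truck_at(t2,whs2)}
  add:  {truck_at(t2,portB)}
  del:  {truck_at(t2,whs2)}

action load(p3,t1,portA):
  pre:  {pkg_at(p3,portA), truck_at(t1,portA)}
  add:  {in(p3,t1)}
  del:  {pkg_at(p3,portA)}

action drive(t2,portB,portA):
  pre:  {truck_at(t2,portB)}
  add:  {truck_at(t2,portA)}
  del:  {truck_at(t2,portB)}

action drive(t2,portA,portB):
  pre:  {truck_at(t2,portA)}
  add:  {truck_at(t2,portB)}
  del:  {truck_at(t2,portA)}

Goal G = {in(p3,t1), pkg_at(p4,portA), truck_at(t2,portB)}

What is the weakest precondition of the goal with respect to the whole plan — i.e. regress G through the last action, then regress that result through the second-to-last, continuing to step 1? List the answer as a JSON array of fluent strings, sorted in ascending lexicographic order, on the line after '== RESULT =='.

Regress step by step:
  through step 4 (drive(t2,portA,portB)): drop {truck_at(t2,portB)}, keep {in(p3,t1), pkg_at(p4,portA)}, require {truck_at(t2,portA)}
    → {in(p3,t1), pkg_at(p4,portA), truck_at(t2,portA)}
  through step 3 (drive(t2,portB,portA)): drop {truck_at(t2,portA)}, keep {in(p3,t1), pkg_at(p4,portA)}, require {truck_at(t2,portB)}
    → {in(p3,t1), pkg_at(p4,portA), truck_at(t2,portB)}
  through step 2 (load(p3,t1,portA)): drop {in(p3,t1)}, keep {pkg_at(p4,portA), truck_at(t2,portB)}, require {pkg_at(p3,portA), truck_at(t1,portA)}
    → {pkg_at(p3,portA), pkg_at(p4,portA), truck_at(t1,portA), truck_at(t2,portB)}
  through step 1 (drive(t2,whs2,portB)): drop {truck_at(t2,portB)}, keep {pkg_at(p3,portA), pkg_at(p4,portA), truck_at(t1,portA)}, require {truck_at(t2,whs2)}
    → {pkg_at(p3,portA), pkg_at(p4,portA), truck_at(t1,portA), truck_at(t2,whs2)}

== RESULT ==
["pkg_at(p3,portA)", "pkg_at(p4,portA)", "truck_at(t1,portA)", "truck_at(t2,whs2)"]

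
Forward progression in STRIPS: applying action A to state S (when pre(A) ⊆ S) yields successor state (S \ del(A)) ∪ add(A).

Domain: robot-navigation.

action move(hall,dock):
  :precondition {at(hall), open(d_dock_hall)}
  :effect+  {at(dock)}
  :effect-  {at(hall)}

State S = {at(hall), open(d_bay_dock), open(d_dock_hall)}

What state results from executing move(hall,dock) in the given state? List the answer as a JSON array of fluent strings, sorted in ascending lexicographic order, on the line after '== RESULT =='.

Compute (S \ del) ∪ add:
  pre ⊆ S: {at(hall), open(d_dock_hall)} ⊆ S  — applicable
  S \ del = {open(d_bay_dock), open(d_dock_hall)}
  ∪ add   = {at(dock), open(d_bay_dock), open(d_dock_hall)}

== RESULT ==
["at(dock)", "open(d_bay_dock)", "open(d_dock_hall)"]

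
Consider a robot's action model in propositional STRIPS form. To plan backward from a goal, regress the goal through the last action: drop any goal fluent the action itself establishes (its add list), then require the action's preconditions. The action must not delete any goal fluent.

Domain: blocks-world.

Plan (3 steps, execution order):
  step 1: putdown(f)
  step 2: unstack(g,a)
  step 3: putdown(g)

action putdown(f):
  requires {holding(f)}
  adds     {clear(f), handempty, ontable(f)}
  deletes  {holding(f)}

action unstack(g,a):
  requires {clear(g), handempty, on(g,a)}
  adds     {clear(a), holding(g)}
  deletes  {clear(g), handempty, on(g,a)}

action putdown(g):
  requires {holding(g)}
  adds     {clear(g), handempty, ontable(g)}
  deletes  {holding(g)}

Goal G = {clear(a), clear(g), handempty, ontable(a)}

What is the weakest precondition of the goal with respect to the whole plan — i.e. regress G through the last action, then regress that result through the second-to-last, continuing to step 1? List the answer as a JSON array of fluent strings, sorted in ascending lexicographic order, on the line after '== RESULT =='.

Work backward from the goal:
  through step 3 (putdown(g)): drop {clear(g), handempty}, keep {clear(a), ontable(a)}, require {holding(g)}
    → {clear(a), holding(g), ontable(a)}
  through step 2 (unstack(g,a)): drop {clear(a), holding(g)}, keep {ontable(a)}, require {clear(g), handempty, on(g,a)}
    → {clear(g), handempty, on(g,a), ontable(a)}
  through step 1 (putdown(f)): drop {handempty}, keep {clear(g), on(g,a), ontable(a)}, require {holding(f)}
    → {clear(g), holding(f), on(g,a), ontable(a)}

== RESULT ==
["clear(g)", "holding(f)", "on(g,a)", "ontable(a)"]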